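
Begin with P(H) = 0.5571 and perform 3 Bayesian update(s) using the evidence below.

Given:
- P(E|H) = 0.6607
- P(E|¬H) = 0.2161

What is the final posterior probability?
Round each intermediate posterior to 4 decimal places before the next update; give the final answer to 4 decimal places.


Sequential Bayesian updating:

Initial prior: P(H) = 0.5571

Update 1:
  P(E) = 0.6607 × 0.5571 + 0.2161 × 0.4429 = 0.36807597 + 0.09571069 = 0.46378666
  P(H|E) = 0.36807597 / 0.46378666 = 0.7936

Update 2:
  P(E) = 0.6607 × 0.7936 + 0.2161 × 0.2064 = 0.52433152 + 0.04460304 = 0.56893456
  P(H|E) = 0.52433152 / 0.56893456 = 0.9216

Update 3:
  P(E) = 0.6607 × 0.9216 + 0.2161 × 0.0784 = 0.60890112 + 0.01694224 = 0.62584336
  P(H|E) = 0.60890112 / 0.62584336 = 0.9729

Final posterior: 0.9729


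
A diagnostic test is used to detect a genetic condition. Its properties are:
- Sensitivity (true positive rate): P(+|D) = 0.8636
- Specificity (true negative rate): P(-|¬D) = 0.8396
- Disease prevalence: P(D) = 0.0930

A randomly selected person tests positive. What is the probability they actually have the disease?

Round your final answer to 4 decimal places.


Let D = has disease, + = positive test

Given:
- P(D) = 0.0930 (prevalence)
- P(+|D) = 0.8636 (sensitivity)
- P(-|¬D) = 0.8396 (specificity)
- P(+|¬D) = 0.1604 (false positive rate = 1 - specificity)

Step 1: Find P(+)
P(+) = P(+|D)P(D) + P(+|¬D)P(¬D)
     = 0.8636 × 0.0930 + 0.1604 × 0.9070
     = 0.08031480 + 0.14548280
     = 0.22579760

Step 2: Apply Bayes' theorem for P(D|+)
P(D|+) = P(+|D)P(D) / P(+)
       = 0.08031480 / 0.22579760
       = 0.3557


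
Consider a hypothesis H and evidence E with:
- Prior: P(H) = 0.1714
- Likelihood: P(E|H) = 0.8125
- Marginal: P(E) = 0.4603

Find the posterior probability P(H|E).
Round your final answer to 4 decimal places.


Using Bayes' theorem:

P(H|E) = P(E|H) × P(H) / P(E)
       = 0.8125 × 0.1714 / 0.4603
       = 0.13926250 / 0.4603
       = 0.3025

The evidence strengthens our belief in H.
Prior: 0.1714 → Posterior: 0.3025


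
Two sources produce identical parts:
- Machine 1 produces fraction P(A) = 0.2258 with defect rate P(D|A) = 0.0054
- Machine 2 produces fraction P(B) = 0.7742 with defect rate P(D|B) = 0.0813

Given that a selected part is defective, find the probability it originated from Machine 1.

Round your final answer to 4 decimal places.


Let A = from Machine 1, D = defective

Given:
- P(A) = 0.2258, P(B) = 0.7742
- P(D|A) = 0.0054, P(D|B) = 0.0813

Step 1: Find P(D)
P(D) = P(D|A)P(A) + P(D|B)P(B)
     = 0.0054 × 0.2258 + 0.0813 × 0.7742
     = 0.00121932 + 0.06294246
     = 0.06416178

Step 2: Apply Bayes' theorem
P(A|D) = P(D|A)P(A) / P(D)
       = 0.00121932 / 0.06416178
       = 0.0190


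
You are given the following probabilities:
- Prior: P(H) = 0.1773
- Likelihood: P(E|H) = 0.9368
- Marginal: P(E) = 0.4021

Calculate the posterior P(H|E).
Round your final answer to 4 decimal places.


Using Bayes' theorem:

P(H|E) = P(E|H) × P(H) / P(E)
       = 0.9368 × 0.1773 / 0.4021
       = 0.16609464 / 0.4021
       = 0.4131

The evidence strengthens our belief in H.
Prior: 0.1773 → Posterior: 0.4131


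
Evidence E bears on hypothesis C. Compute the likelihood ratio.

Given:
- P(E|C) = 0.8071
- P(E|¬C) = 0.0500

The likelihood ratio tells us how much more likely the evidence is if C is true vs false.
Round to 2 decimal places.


Likelihood Ratio (LR) = P(E|C) / P(E|¬C)

LR = 0.8071 / 0.0500
   = 16.14

The evidence is 16.14 times more likely if C is true than if C is false.
Since LR > 1, the evidence supports C over ¬C.


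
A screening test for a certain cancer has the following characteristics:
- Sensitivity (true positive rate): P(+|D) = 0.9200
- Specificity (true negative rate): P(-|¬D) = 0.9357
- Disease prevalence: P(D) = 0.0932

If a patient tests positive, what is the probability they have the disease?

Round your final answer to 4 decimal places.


Let D = has disease, + = positive test

Given:
- P(D) = 0.0932 (prevalence)
- P(+|D) = 0.9200 (sensitivity)
- P(-|¬D) = 0.9357 (specificity)
- P(+|¬D) = 0.0643 (false positive rate = 1 - specificity)

Step 1: Find P(+)
P(+) = P(+|D)P(D) + P(+|¬D)P(¬D)
     = 0.9200 × 0.0932 + 0.0643 × 0.9068
     = 0.08574400 + 0.05830724
     = 0.14405124

Step 2: Apply Bayes' theorem for P(D|+)
P(D|+) = P(+|D)P(D) / P(+)
       = 0.08574400 / 0.14405124
       = 0.5952


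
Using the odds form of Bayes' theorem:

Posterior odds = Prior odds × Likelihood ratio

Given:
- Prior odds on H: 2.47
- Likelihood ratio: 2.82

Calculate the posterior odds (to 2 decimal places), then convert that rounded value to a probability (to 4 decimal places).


Step 1: Calculate posterior odds
Posterior odds = Prior odds × LR
               = 2.47 × 2.82
               = 6.97

Step 2: Convert to probability
P(H|E) = Posterior odds / (1 + Posterior odds)
       = 6.97 / (1 + 6.97)
       = 6.97 / 7.97
       = 0.8745

The evidence increased P(H) from 0.7118 to 0.8745.


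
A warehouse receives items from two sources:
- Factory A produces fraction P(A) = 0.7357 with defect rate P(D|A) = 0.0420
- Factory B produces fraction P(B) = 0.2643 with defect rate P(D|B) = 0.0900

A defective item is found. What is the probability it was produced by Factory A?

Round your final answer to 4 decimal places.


Let A = from Factory A, D = defective

Given:
- P(A) = 0.7357, P(B) = 0.2643
- P(D|A) = 0.0420, P(D|B) = 0.0900

Step 1: Find P(D)
P(D) = P(D|A)P(A) + P(D|B)P(B)
     = 0.0420 × 0.7357 + 0.0900 × 0.2643
     = 0.03089940 + 0.02378700
     = 0.05468640

Step 2: Apply Bayes' theorem
P(A|D) = P(D|A)P(A) / P(D)
       = 0.03089940 / 0.05468640
       = 0.5650


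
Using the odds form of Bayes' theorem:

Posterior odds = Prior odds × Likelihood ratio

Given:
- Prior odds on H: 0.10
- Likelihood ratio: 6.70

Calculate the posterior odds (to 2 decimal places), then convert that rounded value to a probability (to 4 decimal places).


Step 1: Calculate posterior odds
Posterior odds = Prior odds × LR
               = 0.10 × 6.70
               = 0.67

Step 2: Convert to probability
P(H|E) = Posterior odds / (1 + Posterior odds)
       = 0.67 / (1 + 0.67)
       = 0.67 / 1.67
       = 0.4012

The evidence increased P(H) from 0.0909 to 0.4012.


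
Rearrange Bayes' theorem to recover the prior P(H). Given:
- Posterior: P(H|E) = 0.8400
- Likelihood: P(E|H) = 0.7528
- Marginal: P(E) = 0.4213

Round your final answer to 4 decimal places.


From Bayes' theorem: P(H|E) = P(E|H) × P(H) / P(E)

Rearranging for P(H):
P(H) = P(H|E) × P(E) / P(E|H)
     = 0.8400 × 0.4213 / 0.7528
     = 0.35389200 / 0.7528
     = 0.4701


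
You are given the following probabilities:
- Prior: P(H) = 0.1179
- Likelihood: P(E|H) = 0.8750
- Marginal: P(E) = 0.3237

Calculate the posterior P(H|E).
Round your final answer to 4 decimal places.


Using Bayes' theorem:

P(H|E) = P(E|H) × P(H) / P(E)
       = 0.8750 × 0.1179 / 0.3237
       = 0.10316250 / 0.3237
       = 0.3187

The evidence strengthens our belief in H.
Prior: 0.1179 → Posterior: 0.3187


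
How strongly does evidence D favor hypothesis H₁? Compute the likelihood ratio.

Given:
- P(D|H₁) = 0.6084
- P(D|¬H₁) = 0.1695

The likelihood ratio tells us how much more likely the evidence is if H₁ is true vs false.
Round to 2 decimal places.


Likelihood Ratio (LR) = P(D|H₁) / P(D|¬H₁)

LR = 0.6084 / 0.1695
   = 3.59

The evidence is 3.59 times more likely if H₁ is true than if H₁ is false.
Since LR > 1, the evidence supports H₁ over ¬H₁.


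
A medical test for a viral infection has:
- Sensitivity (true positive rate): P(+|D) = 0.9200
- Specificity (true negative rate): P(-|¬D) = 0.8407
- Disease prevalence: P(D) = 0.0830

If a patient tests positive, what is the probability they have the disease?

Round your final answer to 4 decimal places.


Let D = has disease, + = positive test

Given:
- P(D) = 0.0830 (prevalence)
- P(+|D) = 0.9200 (sensitivity)
- P(-|¬D) = 0.8407 (specificity)
- P(+|¬D) = 0.1593 (false positive rate = 1 - specificity)

Step 1: Find P(+)
P(+) = P(+|D)P(D) + P(+|¬D)P(¬D)
     = 0.9200 × 0.0830 + 0.1593 × 0.9170
     = 0.07636000 + 0.14607810
     = 0.22243810

Step 2: Apply Bayes' theorem for P(D|+)
P(D|+) = P(+|D)P(D) / P(+)
       = 0.07636000 / 0.22243810
       = 0.3433


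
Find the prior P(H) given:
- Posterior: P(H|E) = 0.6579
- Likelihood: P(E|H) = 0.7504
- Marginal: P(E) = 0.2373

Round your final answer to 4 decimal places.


From Bayes' theorem: P(H|E) = P(E|H) × P(H) / P(E)

Rearranging for P(H):
P(H) = P(H|E) × P(E) / P(E|H)
     = 0.6579 × 0.2373 / 0.7504
     = 0.15611967 / 0.7504
     = 0.2080


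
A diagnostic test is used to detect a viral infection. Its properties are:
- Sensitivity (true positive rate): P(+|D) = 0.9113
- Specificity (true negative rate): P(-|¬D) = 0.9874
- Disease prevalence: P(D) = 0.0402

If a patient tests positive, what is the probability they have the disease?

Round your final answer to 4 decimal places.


Let D = has disease, + = positive test

Given:
- P(D) = 0.0402 (prevalence)
- P(+|D) = 0.9113 (sensitivity)
- P(-|¬D) = 0.9874 (specificity)
- P(+|¬D) = 0.0126 (false positive rate = 1 - specificity)

Step 1: Find P(+)
P(+) = P(+|D)P(D) + P(+|¬D)P(¬D)
     = 0.9113 × 0.0402 + 0.0126 × 0.9598
     = 0.03663426 + 0.01209348
     = 0.04872774

Step 2: Apply Bayes' theorem for P(D|+)
P(D|+) = P(+|D)P(D) / P(+)
       = 0.03663426 / 0.04872774
       = 0.7518


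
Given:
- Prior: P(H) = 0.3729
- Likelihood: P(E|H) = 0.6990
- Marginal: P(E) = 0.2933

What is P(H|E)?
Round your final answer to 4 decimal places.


Using Bayes' theorem:

P(H|E) = P(E|H) × P(H) / P(E)
       = 0.6990 × 0.3729 / 0.2933
       = 0.26065710 / 0.2933
       = 0.8887

The evidence strengthens our belief in H.
Prior: 0.3729 → Posterior: 0.8887


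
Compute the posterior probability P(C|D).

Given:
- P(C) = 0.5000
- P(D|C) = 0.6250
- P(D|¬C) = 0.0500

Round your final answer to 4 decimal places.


Bayes' theorem: P(C|D) = P(D|C) × P(C) / P(D)

Step 1: Calculate P(D) using law of total probability
P(D) = P(D|C)P(C) + P(D|¬C)P(¬C)
     = 0.6250 × 0.5000 + 0.0500 × 0.5000
     = 0.31250000 + 0.02500000
     = 0.33750000

Step 2: Apply Bayes' theorem
P(C|D) = P(D|C) × P(C) / P(D)
       = 0.31250000 / 0.33750000
       = 0.9259


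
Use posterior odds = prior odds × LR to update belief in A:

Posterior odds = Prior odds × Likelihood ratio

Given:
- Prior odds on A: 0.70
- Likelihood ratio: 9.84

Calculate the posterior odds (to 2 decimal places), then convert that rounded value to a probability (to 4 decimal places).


Step 1: Calculate posterior odds
Posterior odds = Prior odds × LR
               = 0.70 × 9.84
               = 6.89

Step 2: Convert to probability
P(A|E) = Posterior odds / (1 + Posterior odds)
       = 6.89 / (1 + 6.89)
       = 6.89 / 7.89
       = 0.8733

The evidence increased P(A) from 0.4118 to 0.8733.


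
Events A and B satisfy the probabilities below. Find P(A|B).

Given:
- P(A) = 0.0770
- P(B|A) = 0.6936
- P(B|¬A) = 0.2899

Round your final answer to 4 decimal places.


Bayes' theorem: P(A|B) = P(B|A) × P(A) / P(B)

Step 1: Calculate P(B) using law of total probability
P(B) = P(B|A)P(A) + P(B|¬A)P(¬A)
     = 0.6936 × 0.0770 + 0.2899 × 0.9230
     = 0.05340720 + 0.26757770
     = 0.32098490

Step 2: Apply Bayes' theorem
P(A|B) = P(B|A) × P(A) / P(B)
       = 0.05340720 / 0.32098490
       = 0.1664


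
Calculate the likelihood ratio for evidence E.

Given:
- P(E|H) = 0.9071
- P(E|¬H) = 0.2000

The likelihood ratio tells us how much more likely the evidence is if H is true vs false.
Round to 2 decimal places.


Likelihood Ratio (LR) = P(E|H) / P(E|¬H)

LR = 0.9071 / 0.2000
   = 4.54

The evidence is 4.54 times more likely if H is true than if H is false.
LR > 1, so observing E raises the odds in favor of H.


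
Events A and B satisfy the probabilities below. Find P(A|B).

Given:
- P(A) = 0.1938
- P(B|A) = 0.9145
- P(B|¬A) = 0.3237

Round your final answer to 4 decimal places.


Bayes' theorem: P(A|B) = P(B|A) × P(A) / P(B)

Step 1: Calculate P(B) using law of total probability
P(B) = P(B|A)P(A) + P(B|¬A)P(¬A)
     = 0.9145 × 0.1938 + 0.3237 × 0.8062
     = 0.17723010 + 0.26096694
     = 0.43819704

Step 2: Apply Bayes' theorem
P(A|B) = P(B|A) × P(A) / P(B)
       = 0.17723010 / 0.43819704
       = 0.4045


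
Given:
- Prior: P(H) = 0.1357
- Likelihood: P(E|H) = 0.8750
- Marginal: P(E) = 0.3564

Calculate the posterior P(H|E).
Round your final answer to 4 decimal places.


Using Bayes' theorem:

P(H|E) = P(E|H) × P(H) / P(E)
       = 0.8750 × 0.1357 / 0.3564
       = 0.11873750 / 0.3564
       = 0.3332

The evidence strengthens our belief in H.
Prior: 0.1357 → Posterior: 0.3332


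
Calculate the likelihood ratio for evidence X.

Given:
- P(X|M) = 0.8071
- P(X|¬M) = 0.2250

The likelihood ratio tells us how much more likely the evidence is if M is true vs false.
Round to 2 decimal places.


Likelihood Ratio (LR) = P(X|M) / P(X|¬M)

LR = 0.8071 / 0.2250
   = 3.59

The evidence is 3.59 times more likely if M is true than if M is false.
Since LR > 1, the evidence supports M over ¬M.


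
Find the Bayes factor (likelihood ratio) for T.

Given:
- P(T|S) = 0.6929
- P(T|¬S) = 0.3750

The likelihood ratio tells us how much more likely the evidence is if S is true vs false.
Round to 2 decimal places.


Likelihood Ratio (LR) = P(T|S) / P(T|¬S)

LR = 0.6929 / 0.3750
   = 1.85

The evidence is 1.85 times more likely if S is true than if S is false.
Because LR exceeds 1, T is evidence for S.


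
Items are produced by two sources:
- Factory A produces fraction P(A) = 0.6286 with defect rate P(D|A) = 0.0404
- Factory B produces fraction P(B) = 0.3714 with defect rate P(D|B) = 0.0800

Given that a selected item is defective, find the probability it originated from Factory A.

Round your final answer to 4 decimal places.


Let A = from Factory A, D = defective

Given:
- P(A) = 0.6286, P(B) = 0.3714
- P(D|A) = 0.0404, P(D|B) = 0.0800

Step 1: Find P(D)
P(D) = P(D|A)P(A) + P(D|B)P(B)
     = 0.0404 × 0.6286 + 0.0800 × 0.3714
     = 0.02539544 + 0.02971200
     = 0.05510744

Step 2: Apply Bayes' theorem
P(A|D) = P(D|A)P(A) / P(D)
       = 0.02539544 / 0.05510744
       = 0.4608


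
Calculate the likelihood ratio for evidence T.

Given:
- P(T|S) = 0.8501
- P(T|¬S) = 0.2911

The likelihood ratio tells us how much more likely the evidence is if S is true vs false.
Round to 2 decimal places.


Likelihood Ratio (LR) = P(T|S) / P(T|¬S)

LR = 0.8501 / 0.2911
   = 2.92

The evidence is 2.92 times more likely if S is true than if S is false.
LR > 1, so observing T raises the odds in favor of S.


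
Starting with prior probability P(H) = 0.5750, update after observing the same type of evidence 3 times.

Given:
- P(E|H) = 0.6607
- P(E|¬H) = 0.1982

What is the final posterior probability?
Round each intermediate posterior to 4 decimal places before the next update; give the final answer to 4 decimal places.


Sequential Bayesian updating:

Initial prior: P(H) = 0.5750

Update 1:
  P(E) = 0.6607 × 0.5750 + 0.1982 × 0.4250 = 0.37990250 + 0.08423500 = 0.46413750
  P(H|E) = 0.37990250 / 0.46413750 = 0.8185

Update 2:
  P(E) = 0.6607 × 0.8185 + 0.1982 × 0.1815 = 0.54078295 + 0.03597330 = 0.57675625
  P(H|E) = 0.54078295 / 0.57675625 = 0.9376

Update 3:
  P(E) = 0.6607 × 0.9376 + 0.1982 × 0.0624 = 0.61947232 + 0.01236768 = 0.63184000
  P(H|E) = 0.61947232 / 0.63184000 = 0.9804

Final posterior: 0.9804


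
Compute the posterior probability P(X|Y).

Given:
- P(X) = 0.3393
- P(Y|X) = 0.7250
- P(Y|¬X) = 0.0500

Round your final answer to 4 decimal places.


Bayes' theorem: P(X|Y) = P(Y|X) × P(X) / P(Y)

Step 1: Calculate P(Y) using law of total probability
P(Y) = P(Y|X)P(X) + P(Y|¬X)P(¬X)
     = 0.7250 × 0.3393 + 0.0500 × 0.6607
     = 0.24599250 + 0.03303500
     = 0.27902750

Step 2: Apply Bayes' theorem
P(X|Y) = P(Y|X) × P(X) / P(Y)
       = 0.24599250 / 0.27902750
       = 0.8816


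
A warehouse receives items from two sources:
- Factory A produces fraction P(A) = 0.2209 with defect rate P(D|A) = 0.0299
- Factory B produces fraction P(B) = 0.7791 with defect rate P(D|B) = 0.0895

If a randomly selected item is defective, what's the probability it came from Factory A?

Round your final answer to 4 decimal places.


Let A = from Factory A, D = defective

Given:
- P(A) = 0.2209, P(B) = 0.7791
- P(D|A) = 0.0299, P(D|B) = 0.0895

Step 1: Find P(D)
P(D) = P(D|A)P(A) + P(D|B)P(B)
     = 0.0299 × 0.2209 + 0.0895 × 0.7791
     = 0.00660491 + 0.06972945
     = 0.07633436

Step 2: Apply Bayes' theorem
P(A|D) = P(D|A)P(A) / P(D)
       = 0.00660491 / 0.07633436
       = 0.0865


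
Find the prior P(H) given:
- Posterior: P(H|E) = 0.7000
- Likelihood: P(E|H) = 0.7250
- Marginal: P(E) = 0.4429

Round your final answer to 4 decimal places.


From Bayes' theorem: P(H|E) = P(E|H) × P(H) / P(E)

Rearranging for P(H):
P(H) = P(H|E) × P(E) / P(E|H)
     = 0.7000 × 0.4429 / 0.7250
     = 0.31003000 / 0.7250
     = 0.4276


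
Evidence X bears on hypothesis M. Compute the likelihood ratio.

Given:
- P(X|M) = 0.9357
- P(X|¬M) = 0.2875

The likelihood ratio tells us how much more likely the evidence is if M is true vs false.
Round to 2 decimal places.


Likelihood Ratio (LR) = P(X|M) / P(X|¬M)

LR = 0.9357 / 0.2875
   = 3.25

The evidence is 3.25 times more likely if M is true than if M is false.
LR > 1, so observing X raises the odds in favor of M.


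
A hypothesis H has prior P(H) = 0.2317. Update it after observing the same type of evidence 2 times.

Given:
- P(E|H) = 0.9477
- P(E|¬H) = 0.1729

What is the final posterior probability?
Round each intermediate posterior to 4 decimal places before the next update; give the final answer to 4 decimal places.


Sequential Bayesian updating:

Initial prior: P(H) = 0.2317

Update 1:
  P(E) = 0.9477 × 0.2317 + 0.1729 × 0.7683 = 0.21958209 + 0.13283907 = 0.35242116
  P(H|E) = 0.21958209 / 0.35242116 = 0.6231

Update 2:
  P(E) = 0.9477 × 0.6231 + 0.1729 × 0.3769 = 0.59051187 + 0.06516601 = 0.65567788
  P(H|E) = 0.59051187 / 0.65567788 = 0.9006

Final posterior: 0.9006


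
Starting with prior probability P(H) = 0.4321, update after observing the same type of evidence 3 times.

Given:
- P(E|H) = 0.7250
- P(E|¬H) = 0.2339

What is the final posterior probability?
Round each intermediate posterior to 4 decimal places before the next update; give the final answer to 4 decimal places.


Sequential Bayesian updating:

Initial prior: P(H) = 0.4321

Update 1:
  P(E) = 0.7250 × 0.4321 + 0.2339 × 0.5679 = 0.31327250 + 0.13283181 = 0.44610431
  P(H|E) = 0.31327250 / 0.44610431 = 0.7022

Update 2:
  P(E) = 0.7250 × 0.7022 + 0.2339 × 0.2978 = 0.50909500 + 0.06965542 = 0.57875042
  P(H|E) = 0.50909500 / 0.57875042 = 0.8796

Update 3:
  P(E) = 0.7250 × 0.8796 + 0.2339 × 0.1204 = 0.63771000 + 0.02816156 = 0.66587156
  P(H|E) = 0.63771000 / 0.66587156 = 0.9577

Final posterior: 0.9577


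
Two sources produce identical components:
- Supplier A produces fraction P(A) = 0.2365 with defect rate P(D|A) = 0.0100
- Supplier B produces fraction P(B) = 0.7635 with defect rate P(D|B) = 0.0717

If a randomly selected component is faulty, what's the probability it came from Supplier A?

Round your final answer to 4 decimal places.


Let A = from Supplier A, D = faulty

Given:
- P(A) = 0.2365, P(B) = 0.7635
- P(D|A) = 0.0100, P(D|B) = 0.0717

Step 1: Find P(D)
P(D) = P(D|A)P(A) + P(D|B)P(B)
     = 0.0100 × 0.2365 + 0.0717 × 0.7635
     = 0.00236500 + 0.05474295
     = 0.05710795

Step 2: Apply Bayes' theorem
P(A|D) = P(D|A)P(A) / P(D)
       = 0.00236500 / 0.05710795
       = 0.0414


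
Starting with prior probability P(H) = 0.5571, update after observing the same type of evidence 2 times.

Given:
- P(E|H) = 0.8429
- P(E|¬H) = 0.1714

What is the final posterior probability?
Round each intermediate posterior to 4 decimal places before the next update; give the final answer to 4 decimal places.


Sequential Bayesian updating:

Initial prior: P(H) = 0.5571

Update 1:
  P(E) = 0.8429 × 0.5571 + 0.1714 × 0.4429 = 0.46957959 + 0.07591306 = 0.54549265
  P(H|E) = 0.46957959 / 0.54549265 = 0.8608

Update 2:
  P(E) = 0.8429 × 0.8608 + 0.1714 × 0.1392 = 0.72556832 + 0.02385888 = 0.74942720
  P(H|E) = 0.72556832 / 0.74942720 = 0.9682

Final posterior: 0.9682


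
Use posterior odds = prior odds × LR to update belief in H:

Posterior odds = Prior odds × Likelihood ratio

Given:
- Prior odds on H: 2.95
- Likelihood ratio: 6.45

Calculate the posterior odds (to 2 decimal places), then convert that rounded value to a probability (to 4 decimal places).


Step 1: Calculate posterior odds
Posterior odds = Prior odds × LR
               = 2.95 × 6.45
               = 19.03

Step 2: Convert to probability
P(H|E) = Posterior odds / (1 + Posterior odds)
       = 19.03 / (1 + 19.03)
       = 19.03 / 20.03
       = 0.9501

The evidence increased P(H) from 0.7468 to 0.9501.


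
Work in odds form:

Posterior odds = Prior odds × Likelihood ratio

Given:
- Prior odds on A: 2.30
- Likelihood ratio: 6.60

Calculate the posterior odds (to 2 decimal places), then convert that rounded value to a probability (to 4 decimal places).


Step 1: Calculate posterior odds
Posterior odds = Prior odds × LR
               = 2.30 × 6.60
               = 15.18

Step 2: Convert to probability
P(A|E) = Posterior odds / (1 + Posterior odds)
       = 15.18 / (1 + 15.18)
       = 15.18 / 16.18
       = 0.9382

The evidence increased P(A) from 0.6970 to 0.9382.


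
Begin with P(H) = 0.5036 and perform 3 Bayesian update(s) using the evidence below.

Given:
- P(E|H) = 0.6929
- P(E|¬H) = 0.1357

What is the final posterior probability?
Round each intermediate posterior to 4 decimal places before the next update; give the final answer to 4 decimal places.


Sequential Bayesian updating:

Initial prior: P(H) = 0.5036

Update 1:
  P(E) = 0.6929 × 0.5036 + 0.1357 × 0.4964 = 0.34894444 + 0.06736148 = 0.41630592
  P(H|E) = 0.34894444 / 0.41630592 = 0.8382

Update 2:
  P(E) = 0.6929 × 0.8382 + 0.1357 × 0.1618 = 0.58078878 + 0.02195626 = 0.60274504
  P(H|E) = 0.58078878 / 0.60274504 = 0.9636

Update 3:
  P(E) = 0.6929 × 0.9636 + 0.1357 × 0.0364 = 0.66767844 + 0.00493948 = 0.67261792
  P(H|E) = 0.66767844 / 0.67261792 = 0.9927

Final posterior: 0.9927


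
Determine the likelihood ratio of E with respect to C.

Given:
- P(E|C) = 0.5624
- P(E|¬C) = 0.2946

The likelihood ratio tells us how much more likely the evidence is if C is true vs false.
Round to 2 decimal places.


Likelihood Ratio (LR) = P(E|C) / P(E|¬C)

LR = 0.5624 / 0.2946
   = 1.91

The evidence is 1.91 times more likely if C is true than if C is false.
Since LR > 1, the evidence supports C over ¬C.


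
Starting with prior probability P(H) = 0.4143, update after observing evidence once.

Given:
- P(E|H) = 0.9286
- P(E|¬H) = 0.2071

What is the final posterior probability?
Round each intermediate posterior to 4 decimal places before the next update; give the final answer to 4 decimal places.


Sequential Bayesian updating:

Initial prior: P(H) = 0.4143

Update 1:
  P(E) = 0.9286 × 0.4143 + 0.2071 × 0.5857 = 0.38471898 + 0.12129847 = 0.50601745
  P(H|E) = 0.38471898 / 0.50601745 = 0.7603

Final posterior: 0.7603


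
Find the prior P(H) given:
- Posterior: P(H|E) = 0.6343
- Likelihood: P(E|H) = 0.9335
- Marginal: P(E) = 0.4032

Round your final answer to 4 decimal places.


From Bayes' theorem: P(H|E) = P(E|H) × P(H) / P(E)

Rearranging for P(H):
P(H) = P(H|E) × P(E) / P(E|H)
     = 0.6343 × 0.4032 / 0.9335
     = 0.25574976 / 0.9335
     = 0.2740


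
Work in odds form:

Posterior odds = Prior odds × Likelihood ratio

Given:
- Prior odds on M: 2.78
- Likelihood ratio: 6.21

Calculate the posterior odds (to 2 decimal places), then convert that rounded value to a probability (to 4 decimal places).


Step 1: Calculate posterior odds
Posterior odds = Prior odds × LR
               = 2.78 × 6.21
               = 17.26

Step 2: Convert to probability
P(M|E) = Posterior odds / (1 + Posterior odds)
       = 17.26 / (1 + 17.26)
       = 17.26 / 18.26
       = 0.9452

The evidence increased P(M) from 0.7354 to 0.9452.


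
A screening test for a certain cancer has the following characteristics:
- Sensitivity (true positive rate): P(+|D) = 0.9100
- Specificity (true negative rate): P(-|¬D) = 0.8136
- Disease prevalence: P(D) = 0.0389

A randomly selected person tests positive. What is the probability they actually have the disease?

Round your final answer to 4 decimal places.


Let D = has disease, + = positive test

Given:
- P(D) = 0.0389 (prevalence)
- P(+|D) = 0.9100 (sensitivity)
- P(-|¬D) = 0.8136 (specificity)
- P(+|¬D) = 0.1864 (false positive rate = 1 - specificity)

Step 1: Find P(+)
P(+) = P(+|D)P(D) + P(+|¬D)P(¬D)
     = 0.9100 × 0.0389 + 0.1864 × 0.9611
     = 0.03539900 + 0.17914904
     = 0.21454804

Step 2: Apply Bayes' theorem for P(D|+)
P(D|+) = P(+|D)P(D) / P(+)
       = 0.03539900 / 0.21454804
       = 0.1650


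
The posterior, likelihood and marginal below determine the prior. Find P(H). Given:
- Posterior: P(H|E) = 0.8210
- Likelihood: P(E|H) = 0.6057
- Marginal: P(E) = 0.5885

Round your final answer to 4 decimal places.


From Bayes' theorem: P(H|E) = P(E|H) × P(H) / P(E)

Rearranging for P(H):
P(H) = P(H|E) × P(E) / P(E|H)
     = 0.8210 × 0.5885 / 0.6057
     = 0.48315850 / 0.6057
     = 0.7977


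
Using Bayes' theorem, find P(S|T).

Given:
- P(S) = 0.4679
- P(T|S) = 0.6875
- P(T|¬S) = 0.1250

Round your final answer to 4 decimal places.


Bayes' theorem: P(S|T) = P(T|S) × P(S) / P(T)

Step 1: Calculate P(T) using law of total probability
P(T) = P(T|S)P(S) + P(T|¬S)P(¬S)
     = 0.6875 × 0.4679 + 0.1250 × 0.5321
     = 0.32168125 + 0.06651250
     = 0.38819375

Step 2: Apply Bayes' theorem
P(S|T) = P(T|S) × P(S) / P(T)
       = 0.32168125 / 0.38819375
       = 0.8287


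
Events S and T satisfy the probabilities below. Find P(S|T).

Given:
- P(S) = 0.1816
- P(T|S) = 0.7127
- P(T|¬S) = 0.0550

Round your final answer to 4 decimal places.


Bayes' theorem: P(S|T) = P(T|S) × P(S) / P(T)

Step 1: Calculate P(T) using law of total probability
P(T) = P(T|S)P(S) + P(T|¬S)P(¬S)
     = 0.7127 × 0.1816 + 0.0550 × 0.8184
     = 0.12942632 + 0.04501200
     = 0.17443832

Step 2: Apply Bayes' theorem
P(S|T) = P(T|S) × P(S) / P(T)
       = 0.12942632 / 0.17443832
       = 0.7420


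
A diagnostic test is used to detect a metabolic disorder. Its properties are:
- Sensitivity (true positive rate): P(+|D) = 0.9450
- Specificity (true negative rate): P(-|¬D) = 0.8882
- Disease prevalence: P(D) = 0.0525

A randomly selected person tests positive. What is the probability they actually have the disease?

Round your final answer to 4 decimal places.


Let D = has disease, + = positive test

Given:
- P(D) = 0.0525 (prevalence)
- P(+|D) = 0.9450 (sensitivity)
- P(-|¬D) = 0.8882 (specificity)
- P(+|¬D) = 0.1118 (false positive rate = 1 - specificity)

Step 1: Find P(+)
P(+) = P(+|D)P(D) + P(+|¬D)P(¬D)
     = 0.9450 × 0.0525 + 0.1118 × 0.9475
     = 0.04961250 + 0.10593050
     = 0.15554300

Step 2: Apply Bayes' theorem for P(D|+)
P(D|+) = P(+|D)P(D) / P(+)
       = 0.04961250 / 0.15554300
       = 0.3190


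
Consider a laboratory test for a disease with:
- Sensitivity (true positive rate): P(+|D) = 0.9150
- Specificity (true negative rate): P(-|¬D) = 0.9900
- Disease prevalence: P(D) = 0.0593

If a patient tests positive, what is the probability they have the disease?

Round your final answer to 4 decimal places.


Let D = has disease, + = positive test

Given:
- P(D) = 0.0593 (prevalence)
- P(+|D) = 0.9150 (sensitivity)
- P(-|¬D) = 0.9900 (specificity)
- P(+|¬D) = 0.0100 (false positive rate = 1 - specificity)

Step 1: Find P(+)
P(+) = P(+|D)P(D) + P(+|¬D)P(¬D)
     = 0.9150 × 0.0593 + 0.0100 × 0.9407
     = 0.05425950 + 0.00940700
     = 0.06366650

Step 2: Apply Bayes' theorem for P(D|+)
P(D|+) = P(+|D)P(D) / P(+)
       = 0.05425950 / 0.06366650
       = 0.8522


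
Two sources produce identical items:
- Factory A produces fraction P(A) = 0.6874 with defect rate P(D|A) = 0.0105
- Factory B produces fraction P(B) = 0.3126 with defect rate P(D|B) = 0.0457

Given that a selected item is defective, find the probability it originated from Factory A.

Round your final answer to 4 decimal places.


Let A = from Factory A, D = defective

Given:
- P(A) = 0.6874, P(B) = 0.3126
- P(D|A) = 0.0105, P(D|B) = 0.0457

Step 1: Find P(D)
P(D) = P(D|A)P(A) + P(D|B)P(B)
     = 0.0105 × 0.6874 + 0.0457 × 0.3126
     = 0.00721770 + 0.01428582
     = 0.02150352

Step 2: Apply Bayes' theorem
P(A|D) = P(D|A)P(A) / P(D)
       = 0.00721770 / 0.02150352
       = 0.3357


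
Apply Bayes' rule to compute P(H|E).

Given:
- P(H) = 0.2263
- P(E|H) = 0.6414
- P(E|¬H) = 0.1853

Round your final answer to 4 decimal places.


Bayes' theorem: P(H|E) = P(E|H) × P(H) / P(E)

Step 1: Calculate P(E) using law of total probability
P(E) = P(E|H)P(H) + P(E|¬H)P(¬H)
     = 0.6414 × 0.2263 + 0.1853 × 0.7737
     = 0.14514882 + 0.14336661
     = 0.28851543

Step 2: Apply Bayes' theorem
P(H|E) = P(E|H) × P(H) / P(E)
       = 0.14514882 / 0.28851543
       = 0.5031


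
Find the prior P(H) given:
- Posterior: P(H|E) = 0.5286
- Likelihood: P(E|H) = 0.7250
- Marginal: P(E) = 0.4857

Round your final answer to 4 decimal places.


From Bayes' theorem: P(H|E) = P(E|H) × P(H) / P(E)

Rearranging for P(H):
P(H) = P(H|E) × P(E) / P(E|H)
     = 0.5286 × 0.4857 / 0.7250
     = 0.25674102 / 0.7250
     = 0.3541


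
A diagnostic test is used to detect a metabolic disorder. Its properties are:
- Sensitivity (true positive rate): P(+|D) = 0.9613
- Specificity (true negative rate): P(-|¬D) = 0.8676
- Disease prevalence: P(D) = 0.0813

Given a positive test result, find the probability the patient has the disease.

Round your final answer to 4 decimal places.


Let D = has disease, + = positive test

Given:
- P(D) = 0.0813 (prevalence)
- P(+|D) = 0.9613 (sensitivity)
- P(-|¬D) = 0.8676 (specificity)
- P(+|¬D) = 0.1324 (false positive rate = 1 - specificity)

Step 1: Find P(+)
P(+) = P(+|D)P(D) + P(+|¬D)P(¬D)
     = 0.9613 × 0.0813 + 0.1324 × 0.9187
     = 0.07815369 + 0.12163588
     = 0.19978957

Step 2: Apply Bayes' theorem for P(D|+)
P(D|+) = P(+|D)P(D) / P(+)
       = 0.07815369 / 0.19978957
       = 0.3912


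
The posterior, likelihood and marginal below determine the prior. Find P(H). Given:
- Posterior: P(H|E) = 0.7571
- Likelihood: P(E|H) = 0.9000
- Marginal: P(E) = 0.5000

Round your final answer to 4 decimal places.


From Bayes' theorem: P(H|E) = P(E|H) × P(H) / P(E)

Rearranging for P(H):
P(H) = P(H|E) × P(E) / P(E|H)
     = 0.7571 × 0.5000 / 0.9000
     = 0.37855000 / 0.9000
     = 0.4206


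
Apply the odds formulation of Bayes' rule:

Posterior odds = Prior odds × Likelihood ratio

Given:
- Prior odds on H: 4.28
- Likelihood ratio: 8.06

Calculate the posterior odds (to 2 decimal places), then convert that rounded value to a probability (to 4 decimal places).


Step 1: Calculate posterior odds
Posterior odds = Prior odds × LR
               = 4.28 × 8.06
               = 34.50

Step 2: Convert to probability
P(H|E) = Posterior odds / (1 + Posterior odds)
       = 34.50 / (1 + 34.50)
       = 34.50 / 35.50
       = 0.9718

The evidence increased P(H) from 0.8106 to 0.9718.


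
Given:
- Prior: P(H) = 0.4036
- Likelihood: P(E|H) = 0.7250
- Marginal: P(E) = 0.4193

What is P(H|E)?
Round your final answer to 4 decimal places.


Using Bayes' theorem:

P(H|E) = P(E|H) × P(H) / P(E)
       = 0.7250 × 0.4036 / 0.4193
       = 0.29261000 / 0.4193
       = 0.6979

The evidence strengthens our belief in H.
Prior: 0.4036 → Posterior: 0.6979


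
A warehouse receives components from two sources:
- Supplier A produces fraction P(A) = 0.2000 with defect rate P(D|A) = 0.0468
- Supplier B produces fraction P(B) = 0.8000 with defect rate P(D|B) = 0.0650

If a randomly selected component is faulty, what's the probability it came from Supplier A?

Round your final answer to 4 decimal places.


Let A = from Supplier A, D = faulty

Given:
- P(A) = 0.2000, P(B) = 0.8000
- P(D|A) = 0.0468, P(D|B) = 0.0650

Step 1: Find P(D)
P(D) = P(D|A)P(A) + P(D|B)P(B)
     = 0.0468 × 0.2000 + 0.0650 × 0.8000
     = 0.00936000 + 0.05200000
     = 0.06136000

Step 2: Apply Bayes' theorem
P(A|D) = P(D|A)P(A) / P(D)
       = 0.00936000 / 0.06136000
       = 0.1525


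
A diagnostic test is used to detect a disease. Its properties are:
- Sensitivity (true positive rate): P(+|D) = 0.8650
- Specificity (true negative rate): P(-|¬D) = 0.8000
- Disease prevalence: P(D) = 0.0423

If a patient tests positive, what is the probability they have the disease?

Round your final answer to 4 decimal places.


Let D = has disease, + = positive test

Given:
- P(D) = 0.0423 (prevalence)
- P(+|D) = 0.8650 (sensitivity)
- P(-|¬D) = 0.8000 (specificity)
- P(+|¬D) = 0.2000 (false positive rate = 1 - specificity)

Step 1: Find P(+)
P(+) = P(+|D)P(D) + P(+|¬D)P(¬D)
     = 0.8650 × 0.0423 + 0.2000 × 0.9577
     = 0.03658950 + 0.19154000
     = 0.22812950

Step 2: Apply Bayes' theorem for P(D|+)
P(D|+) = P(+|D)P(D) / P(+)
       = 0.03658950 / 0.22812950
       = 0.1604


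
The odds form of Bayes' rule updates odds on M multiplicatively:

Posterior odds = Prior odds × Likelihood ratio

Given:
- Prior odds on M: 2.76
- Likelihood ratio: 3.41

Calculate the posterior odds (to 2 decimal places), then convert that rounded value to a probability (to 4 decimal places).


Step 1: Calculate posterior odds
Posterior odds = Prior odds × LR
               = 2.76 × 3.41
               = 9.41

Step 2: Convert to probability
P(M|E) = Posterior odds / (1 + Posterior odds)
       = 9.41 / (1 + 9.41)
       = 9.41 / 10.41
       = 0.9039

The evidence increased P(M) from 0.7340 to 0.9039.


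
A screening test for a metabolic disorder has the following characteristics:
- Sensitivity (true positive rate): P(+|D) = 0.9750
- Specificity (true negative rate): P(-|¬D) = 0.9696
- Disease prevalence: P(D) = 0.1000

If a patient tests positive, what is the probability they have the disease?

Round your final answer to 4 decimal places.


Let D = has disease, + = positive test

Given:
- P(D) = 0.1000 (prevalence)
- P(+|D) = 0.9750 (sensitivity)
- P(-|¬D) = 0.9696 (specificity)
- P(+|¬D) = 0.0304 (false positive rate = 1 - specificity)

Step 1: Find P(+)
P(+) = P(+|D)P(D) + P(+|¬D)P(¬D)
     = 0.9750 × 0.1000 + 0.0304 × 0.9000
     = 0.09750000 + 0.02736000
     = 0.12486000

Step 2: Apply Bayes' theorem for P(D|+)
P(D|+) = P(+|D)P(D) / P(+)
       = 0.09750000 / 0.12486000
       = 0.7809


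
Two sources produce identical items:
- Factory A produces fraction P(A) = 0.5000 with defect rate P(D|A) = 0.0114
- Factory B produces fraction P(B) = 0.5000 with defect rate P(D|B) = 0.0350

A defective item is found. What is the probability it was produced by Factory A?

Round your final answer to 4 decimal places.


Let A = from Factory A, D = defective

Given:
- P(A) = 0.5000, P(B) = 0.5000
- P(D|A) = 0.0114, P(D|B) = 0.0350

Step 1: Find P(D)
P(D) = P(D|A)P(A) + P(D|B)P(B)
     = 0.0114 × 0.5000 + 0.0350 × 0.5000
     = 0.00570000 + 0.01750000
     = 0.02320000

Step 2: Apply Bayes' theorem
P(A|D) = P(D|A)P(A) / P(D)
       = 0.00570000 / 0.02320000
       = 0.2457


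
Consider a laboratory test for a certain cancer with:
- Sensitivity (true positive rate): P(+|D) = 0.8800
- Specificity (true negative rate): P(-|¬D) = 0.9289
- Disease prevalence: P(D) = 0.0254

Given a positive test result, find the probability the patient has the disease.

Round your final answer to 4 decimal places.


Let D = has disease, + = positive test

Given:
- P(D) = 0.0254 (prevalence)
- P(+|D) = 0.8800 (sensitivity)
- P(-|¬D) = 0.9289 (specificity)
- P(+|¬D) = 0.0711 (false positive rate = 1 - specificity)

Step 1: Find P(+)
P(+) = P(+|D)P(D) + P(+|¬D)P(¬D)
     = 0.8800 × 0.0254 + 0.0711 × 0.9746
     = 0.02235200 + 0.06929406
     = 0.09164606

Step 2: Apply Bayes' theorem for P(D|+)
P(D|+) = P(+|D)P(D) / P(+)
       = 0.02235200 / 0.09164606
       = 0.2439


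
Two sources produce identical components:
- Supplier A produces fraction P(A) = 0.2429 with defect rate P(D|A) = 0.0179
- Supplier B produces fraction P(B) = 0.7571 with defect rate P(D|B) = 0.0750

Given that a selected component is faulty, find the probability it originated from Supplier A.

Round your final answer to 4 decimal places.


Let A = from Supplier A, D = faulty

Given:
- P(A) = 0.2429, P(B) = 0.7571
- P(D|A) = 0.0179, P(D|B) = 0.0750

Step 1: Find P(D)
P(D) = P(D|A)P(A) + P(D|B)P(B)
     = 0.0179 × 0.2429 + 0.0750 × 0.7571
     = 0.00434791 + 0.05678250
     = 0.06113041

Step 2: Apply Bayes' theorem
P(A|D) = P(D|A)P(A) / P(D)
       = 0.00434791 / 0.06113041
       = 0.0711


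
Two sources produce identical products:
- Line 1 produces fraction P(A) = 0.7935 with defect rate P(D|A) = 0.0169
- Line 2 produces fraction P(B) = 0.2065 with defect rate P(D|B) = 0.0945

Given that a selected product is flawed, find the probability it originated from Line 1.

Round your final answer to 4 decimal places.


Let A = from Line 1, D = flawed

Given:
- P(A) = 0.7935, P(B) = 0.2065
- P(D|A) = 0.0169, P(D|B) = 0.0945

Step 1: Find P(D)
P(D) = P(D|A)P(A) + P(D|B)P(B)
     = 0.0169 × 0.7935 + 0.0945 × 0.2065
     = 0.01341015 + 0.01951425
     = 0.03292440

Step 2: Apply Bayes' theorem
P(A|D) = P(D|A)P(A) / P(D)
       = 0.01341015 / 0.03292440
       = 0.4073


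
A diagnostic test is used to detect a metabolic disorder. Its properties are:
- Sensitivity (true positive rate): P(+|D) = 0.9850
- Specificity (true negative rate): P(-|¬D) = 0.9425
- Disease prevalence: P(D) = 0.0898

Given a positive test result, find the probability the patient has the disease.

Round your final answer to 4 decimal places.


Let D = has disease, + = positive test

Given:
- P(D) = 0.0898 (prevalence)
- P(+|D) = 0.9850 (sensitivity)
- P(-|¬D) = 0.9425 (specificity)
- P(+|¬D) = 0.0575 (false positive rate = 1 - specificity)

Step 1: Find P(+)
P(+) = P(+|D)P(D) + P(+|¬D)P(¬D)
     = 0.9850 × 0.0898 + 0.0575 × 0.9102
     = 0.08845300 + 0.05233650
     = 0.14078950

Step 2: Apply Bayes' theorem for P(D|+)
P(D|+) = P(+|D)P(D) / P(+)
       = 0.08845300 / 0.14078950
       = 0.6283


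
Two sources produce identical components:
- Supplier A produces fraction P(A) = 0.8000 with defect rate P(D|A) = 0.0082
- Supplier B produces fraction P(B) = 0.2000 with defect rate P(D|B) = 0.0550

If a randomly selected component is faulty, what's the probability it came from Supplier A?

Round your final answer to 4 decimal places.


Let A = from Supplier A, D = faulty

Given:
- P(A) = 0.8000, P(B) = 0.2000
- P(D|A) = 0.0082, P(D|B) = 0.0550

Step 1: Find P(D)
P(D) = P(D|A)P(A) + P(D|B)P(B)
     = 0.0082 × 0.8000 + 0.0550 × 0.2000
     = 0.00656000 + 0.01100000
     = 0.01756000

Step 2: Apply Bayes' theorem
P(A|D) = P(D|A)P(A) / P(D)
       = 0.00656000 / 0.01756000
       = 0.3736


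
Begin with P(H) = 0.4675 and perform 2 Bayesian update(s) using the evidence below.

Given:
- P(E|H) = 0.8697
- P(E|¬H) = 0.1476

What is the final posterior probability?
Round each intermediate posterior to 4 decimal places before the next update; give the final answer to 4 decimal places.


Sequential Bayesian updating:

Initial prior: P(H) = 0.4675

Update 1:
  P(E) = 0.8697 × 0.4675 + 0.1476 × 0.5325 = 0.40658475 + 0.07859700 = 0.48518175
  P(H|E) = 0.40658475 / 0.48518175 = 0.8380

Update 2:
  P(E) = 0.8697 × 0.8380 + 0.1476 × 0.1620 = 0.72880860 + 0.02391120 = 0.75271980
  P(H|E) = 0.72880860 / 0.75271980 = 0.9682

Final posterior: 0.9682


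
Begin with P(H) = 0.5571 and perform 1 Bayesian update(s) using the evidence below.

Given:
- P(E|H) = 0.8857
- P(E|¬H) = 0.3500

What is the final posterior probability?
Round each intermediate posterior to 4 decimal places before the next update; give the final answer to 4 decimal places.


Sequential Bayesian updating:

Initial prior: P(H) = 0.5571

Update 1:
  P(E) = 0.8857 × 0.5571 + 0.3500 × 0.4429 = 0.49342347 + 0.15501500 = 0.64843847
  P(H|E) = 0.49342347 / 0.64843847 = 0.7609

Final posterior: 0.7609
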